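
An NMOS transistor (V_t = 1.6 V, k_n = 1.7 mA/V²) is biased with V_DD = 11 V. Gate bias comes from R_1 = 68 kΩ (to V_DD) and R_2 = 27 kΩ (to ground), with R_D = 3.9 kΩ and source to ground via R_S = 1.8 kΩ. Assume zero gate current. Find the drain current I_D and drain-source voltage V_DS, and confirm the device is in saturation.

V_G = V_DD·R_2/(R_1+R_2) = 11×27/95 = 3.13 V.
Assume saturation: I_D = (k_n/2)(V_GS − V_t)² with V_GS = V_G − I_D·R_S = 3.13 − 1.8·I_D.
Substituting gives 2.75·I_D² − 5.67·I_D + 1.98 = 0, with roots I_D = 0.446 or 1.61 mA.
The root I_D = 1.61 mA gives V_GS = 0.222 V ≤ V_t, so take I_D = 0.446 mA.
Then V_GS = 2.32 V and V_DS = V_DD − I_D(R_D+R_S) = 11 − 0.446×5.7 = 8.46 V.
Saturation requires V_DS ≥ V_GS − V_t = 0.724 V; 8.46 ≥ 0.724 ✓.

I_D ≈ 0.45 mA, V_DS ≈ 8.5 V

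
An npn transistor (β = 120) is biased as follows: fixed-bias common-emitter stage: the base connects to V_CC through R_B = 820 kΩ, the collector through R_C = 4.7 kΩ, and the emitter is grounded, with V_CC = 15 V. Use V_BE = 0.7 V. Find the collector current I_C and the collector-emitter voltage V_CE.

I_C ≈ 2.1 mA, V_CE ≈ 5.2 V

Base loop: V_CC = I_B·R_B + V_BE, so I_B = (15 − 0.7)/820 kΩ = 0.0174 mA.
In the active region I_C = β·I_B = 120 × 0.0174 = 2.09 mA.
Collector loop: V_CE = V_CC − I_C·R_C = 15 − 2.09×4.7 = 5.16 V.
Since V_CE = 5.16 V > V_CE(sat) ≈ 0.2 V, the transistor is in the active region as assumed.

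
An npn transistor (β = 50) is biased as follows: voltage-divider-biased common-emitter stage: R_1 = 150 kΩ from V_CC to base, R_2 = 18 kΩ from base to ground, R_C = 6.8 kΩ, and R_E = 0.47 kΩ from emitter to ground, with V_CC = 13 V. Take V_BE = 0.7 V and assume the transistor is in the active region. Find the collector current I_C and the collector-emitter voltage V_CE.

Thevenize the base divider: V_Th = V_CC·R_2/(R_1+R_2) = 13×18/168 = 1.39 V, R_Th = R_1‖R_2 = 16.1 kΩ.
Base-emitter loop: V_Th = I_B·R_Th + V_BE + (β+1)I_B·R_E, so I_B = (1.39 − 0.7) / (16.1 + 51×0.47) = 0.0173 mA.
I_C = β·I_B = 50×0.0173 = 0.865 mA, and I_E = (β+1)I_B = 0.882 mA.
V_CE = V_CC − I_C·R_C − I_E·R_E = 13 − 0.865×6.8 − 0.882×0.47 = 6.7 V.
V_CE = 6.7 V > 0.2 V confirms active-region operation.

I_C ≈ 0.87 mA, V_CE ≈ 6.7 V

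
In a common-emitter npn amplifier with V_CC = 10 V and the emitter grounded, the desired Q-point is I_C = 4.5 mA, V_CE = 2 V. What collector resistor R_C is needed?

Collector loop: V_CC = I_C·R_C + V_CE.
R_C = (V_CC − V_CE)/I_C = (10 − 2)/4.5 = 1.78 kΩ.

R_C ≈ 1.8 kΩ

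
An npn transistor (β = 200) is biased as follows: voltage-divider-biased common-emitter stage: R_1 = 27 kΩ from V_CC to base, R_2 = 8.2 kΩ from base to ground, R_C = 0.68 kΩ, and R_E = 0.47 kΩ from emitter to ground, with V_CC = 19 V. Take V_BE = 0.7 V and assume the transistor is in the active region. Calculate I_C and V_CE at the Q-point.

Thevenize the base divider: V_Th = V_CC·R_2/(R_1+R_2) = 19×8.2/35.2 = 4.43 V, R_Th = R_1‖R_2 = 6.29 kΩ.
Base-emitter loop: V_Th = I_B·R_Th + V_BE + (β+1)I_B·R_E, so I_B = (4.43 − 0.7) / (6.29 + 201×0.47) = 0.037 mA.
I_C = β·I_B = 200×0.037 = 7.4 mA, and I_E = (β+1)I_B = 7.43 mA.
V_CE = V_CC − I_C·R_C − I_E·R_E = 19 − 7.4×0.68 − 7.43×0.47 = 10.5 V.
V_CE = 10.5 V > 0.2 V confirms active-region operation.

I_C ≈ 7.4 mA, V_CE ≈ 10 V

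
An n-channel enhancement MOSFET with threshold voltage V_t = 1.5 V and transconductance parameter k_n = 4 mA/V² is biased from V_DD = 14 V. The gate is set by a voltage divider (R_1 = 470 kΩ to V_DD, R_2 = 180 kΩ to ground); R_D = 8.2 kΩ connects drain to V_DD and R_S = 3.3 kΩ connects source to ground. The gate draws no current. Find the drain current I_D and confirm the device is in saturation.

V_G = V_DD·R_2/(R_1+R_2) = 14×180/650 = 3.88 V.
Assume saturation: I_D = (k_n/2)(V_GS − V_t)² with V_GS = V_G − I_D·R_S = 3.88 − 3.3·I_D.
Substituting gives 21.8·I_D² − 32.4·I_D + 11.3 = 0, with roots I_D = 0.56 or 0.927 mA.
The root I_D = 0.927 mA gives V_GS = 0.819 V ≤ V_t, so take I_D = 0.56 mA.
Then V_GS = 2.03 V and V_DS = V_DD − I_D(R_D+R_S) = 14 − 0.56×11.5 = 7.56 V.
Saturation requires V_DS ≥ V_GS − V_t = 0.529 V; 7.56 ≥ 0.529 ✓.

I_D ≈ 0.56 mA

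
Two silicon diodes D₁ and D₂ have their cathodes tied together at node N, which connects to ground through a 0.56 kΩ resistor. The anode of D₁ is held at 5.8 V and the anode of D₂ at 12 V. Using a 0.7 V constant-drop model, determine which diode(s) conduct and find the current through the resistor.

Only D₂ conducts; I_R ≈ 20 mA

Assume both conduct. Then node N would need to be at both 5.8−0.7 = 5.1 V and 12−0.7 = 11.3 V, which is impossible.
Assume only D₂ conducts: V_N = 12 − 0.7 = 11.3 V, so I_R = 11.3/0.56 = 20.2 mA.
Check D₁: its anode-to-cathode voltage is 5.8 − 11.3 = -5.5 V < 0.7 V, so it is off. The assumption is consistent.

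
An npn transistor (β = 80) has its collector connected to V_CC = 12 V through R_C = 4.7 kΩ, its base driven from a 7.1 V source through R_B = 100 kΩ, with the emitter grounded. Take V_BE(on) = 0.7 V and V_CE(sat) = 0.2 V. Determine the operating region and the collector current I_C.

Assume active: I_B = (7.1 − 0.7)/100 = 0.064 mA, giving I_C = β·I_B = 5.12 mA.
But then V_CE = 12 − 5.12×4.7 = -12.1 V < V_CE(sat) = 0.2 V — impossible in the active region.
So the transistor is saturated. With V_CE = 0.2 V, I_C = (V_CC − 0.2)/R_C = 11.8/4.7 = 2.51 mA.
Check: β·I_B = 5.12 mA > I_C = 2.51 mA, confirming saturation.

saturation; I_C ≈ 2.5 mA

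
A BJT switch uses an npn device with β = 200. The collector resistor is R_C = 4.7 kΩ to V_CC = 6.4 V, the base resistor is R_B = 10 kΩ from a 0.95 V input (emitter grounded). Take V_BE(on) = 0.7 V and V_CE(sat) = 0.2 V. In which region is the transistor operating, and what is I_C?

saturation; I_C ≈ 1.3 mA

Assume active: I_B = (0.95 − 0.7)/10 = 0.025 mA, giving I_C = β·I_B = 5 mA.
But then V_CE = 6.4 − 5×4.7 = -17.1 V < V_CE(sat) = 0.2 V — impossible in the active region.
So the transistor is saturated. With V_CE = 0.2 V, I_C = (V_CC − 0.2)/R_C = 6.2/4.7 = 1.32 mA.
Check: β·I_B = 5 mA > I_C = 1.32 mA, confirming saturation.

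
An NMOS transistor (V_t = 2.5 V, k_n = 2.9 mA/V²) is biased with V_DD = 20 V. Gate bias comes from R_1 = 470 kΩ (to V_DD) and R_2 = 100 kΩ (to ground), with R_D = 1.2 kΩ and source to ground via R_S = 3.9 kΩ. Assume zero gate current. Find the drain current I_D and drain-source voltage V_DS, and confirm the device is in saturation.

I_D ≈ 0.17 mA, V_DS ≈ 19 V

V_G = V_DD·R_2/(R_1+R_2) = 20×100/570 = 3.51 V.
Assume saturation: I_D = (k_n/2)(V_GS − V_t)² with V_GS = V_G − I_D·R_S = 3.51 − 3.9·I_D.
Substituting gives 22.1·I_D² − 12.4·I_D + 1.48 = 0, with roots I_D = 0.171 or 0.392 mA.
The root I_D = 0.392 mA gives V_GS = 1.98 V ≤ V_t, so take I_D = 0.171 mA.
Then V_GS = 2.84 V and V_DS = V_DD − I_D(R_D+R_S) = 20 − 0.171×5.1 = 19.1 V.
Saturation requires V_DS ≥ V_GS − V_t = 0.343 V; 19.1 ≥ 0.343 ✓.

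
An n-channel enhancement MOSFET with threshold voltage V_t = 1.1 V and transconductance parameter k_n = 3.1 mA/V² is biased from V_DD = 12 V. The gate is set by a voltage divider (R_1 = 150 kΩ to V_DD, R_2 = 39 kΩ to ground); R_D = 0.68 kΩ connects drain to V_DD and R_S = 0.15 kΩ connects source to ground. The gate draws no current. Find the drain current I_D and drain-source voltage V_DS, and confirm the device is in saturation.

V_G = V_DD·R_2/(R_1+R_2) = 12×39/189 = 2.48 V.
Assume saturation: I_D = (k_n/2)(V_GS − V_t)² with V_GS = V_G − I_D·R_S = 2.48 − 0.15·I_D.
Substituting gives 0.0349·I_D² − 1.64·I_D + 2.94 = 0, with roots I_D = 1.86 or 45.2 mA.
The root I_D = 45.2 mA gives V_GS = -4.3 V ≤ V_t, so take I_D = 1.86 mA.
Then V_GS = 2.2 V and V_DS = V_DD − I_D(R_D+R_S) = 12 − 1.86×0.83 = 10.5 V.
Saturation requires V_DS ≥ V_GS − V_t = 1.1 V; 10.5 ≥ 1.1 ✓.

I_D ≈ 1.9 mA, V_DS ≈ 10 V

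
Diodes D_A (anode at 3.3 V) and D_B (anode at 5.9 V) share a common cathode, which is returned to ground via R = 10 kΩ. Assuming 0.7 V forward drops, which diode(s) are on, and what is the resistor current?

Assume both conduct. Then node N would need to be at both 3.3−0.7 = 2.6 V and 5.9−0.7 = 5.2 V, which is impossible.
Assume only D_B conducts: V_N = 5.9 − 0.7 = 5.2 V, so I_R = 5.2/10 = 0.52 mA.
Check D_A: its anode-to-cathode voltage is 3.3 − 5.2 = -1.9 V < 0.7 V, so it is off. The assumption is consistent.

Only D_B conducts; I_R ≈ 0.52 mA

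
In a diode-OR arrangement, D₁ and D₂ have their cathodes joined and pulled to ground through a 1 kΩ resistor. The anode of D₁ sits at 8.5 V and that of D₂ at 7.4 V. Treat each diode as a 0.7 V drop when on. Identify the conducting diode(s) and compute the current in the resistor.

Assume both conduct. Then node N would need to be at both 8.5−0.7 = 7.8 V and 7.4−0.7 = 6.7 V, which is impossible.
Assume only D₁ conducts: V_N = 8.5 − 0.7 = 7.8 V, so I_R = 7.8/1 = 7.8 mA.
Check D₂: its anode-to-cathode voltage is 7.4 − 7.8 = -0.4 V < 0.7 V, so it is off. The assumption is consistent.

Only D₁ conducts; I_R ≈ 7.8 mA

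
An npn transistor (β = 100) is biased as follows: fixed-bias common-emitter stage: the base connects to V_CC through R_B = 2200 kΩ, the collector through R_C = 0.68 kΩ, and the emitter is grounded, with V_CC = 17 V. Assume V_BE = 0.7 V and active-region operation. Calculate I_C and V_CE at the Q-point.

Base loop: V_CC = I_B·R_B + V_BE, so I_B = (17 − 0.7)/2200 kΩ = 0.00741 mA.
In the active region I_C = β·I_B = 100 × 0.00741 = 0.741 mA.
Collector loop: V_CE = V_CC − I_C·R_C = 17 − 0.741×0.68 = 16.5 V.
Since V_CE = 16.5 V > V_CE(sat) ≈ 0.2 V, the transistor is in the active region as assumed.

I_C ≈ 0.74 mA, V_CE ≈ 16 V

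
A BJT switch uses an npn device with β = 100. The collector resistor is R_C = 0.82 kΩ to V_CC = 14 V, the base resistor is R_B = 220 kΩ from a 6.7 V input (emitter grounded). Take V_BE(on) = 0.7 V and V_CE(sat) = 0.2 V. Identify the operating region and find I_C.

active; I_C ≈ 2.7 mA

Assume active. Base-emitter loop: I_B = (V_BB − V_BE)/R_B = (6.7 − 0.7)/220 = 0.0273 mA.
I_C = β·I_B = 100×0.0273 = 2.73 mA.
V_CE = V_CC − I_C·R_C = 14 − 2.73×0.82 = 11.8 V > V_CE(sat), so the active-region assumption holds.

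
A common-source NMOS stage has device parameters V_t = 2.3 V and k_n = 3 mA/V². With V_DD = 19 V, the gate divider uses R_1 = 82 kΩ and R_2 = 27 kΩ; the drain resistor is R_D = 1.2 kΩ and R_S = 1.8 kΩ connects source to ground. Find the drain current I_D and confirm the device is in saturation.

V_G = V_DD·R_2/(R_1+R_2) = 19×27/109 = 4.71 V.
Assume saturation: I_D = (k_n/2)(V_GS − V_t)² with V_GS = V_G − I_D·R_S = 4.71 − 1.8·I_D.
Substituting gives 4.86·I_D² − 14·I_D + 8.69 = 0, with roots I_D = 0.905 or 1.97 mA.
The root I_D = 1.97 mA gives V_GS = 1.15 V ≤ V_t, so take I_D = 0.905 mA.
Then V_GS = 3.08 V and V_DS = V_DD − I_D(R_D+R_S) = 19 − 0.905×3 = 16.3 V.
Saturation requires V_DS ≥ V_GS − V_t = 0.777 V; 16.3 ≥ 0.777 ✓.

I_D ≈ 0.91 mA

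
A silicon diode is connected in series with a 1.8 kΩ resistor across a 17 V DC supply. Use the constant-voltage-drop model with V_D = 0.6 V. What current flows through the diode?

KVL around the loop: 17 = V_D + I·R = 0.6 + I × 1.8 kΩ.
So I = (17 − 0.6) / 1.8 kΩ = 16.4 / 1.8 = 9.11 mA.

I ≈ 9.1 mA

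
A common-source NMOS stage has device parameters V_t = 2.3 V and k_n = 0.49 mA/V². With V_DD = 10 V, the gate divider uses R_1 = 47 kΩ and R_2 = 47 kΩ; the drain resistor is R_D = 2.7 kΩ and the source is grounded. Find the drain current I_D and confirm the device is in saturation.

I_D ≈ 1.8 mA

V_G = V_DD·R_2/(R_1+R_2) = 10×47/94 = 5 V. With the source grounded, V_GS = V_G = 5 V.
Assume saturation: I_D = (k_n/2)(V_GS − V_t)² = (0.49/2)×(5 − 2.3)² = 0.245×2.7² = 1.79 mA.
V_DS = V_DD − I_D·R_D = 10 − 1.79×2.7 = 5.18 V.
Saturation requires V_DS ≥ V_GS − V_t = 2.7 V; 5.18 ≥ 2.7 ✓.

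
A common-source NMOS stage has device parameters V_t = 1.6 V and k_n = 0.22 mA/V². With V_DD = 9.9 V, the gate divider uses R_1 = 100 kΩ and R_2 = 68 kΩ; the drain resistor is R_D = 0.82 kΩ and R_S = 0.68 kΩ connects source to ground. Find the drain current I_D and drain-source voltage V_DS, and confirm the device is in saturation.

V_G = V_DD·R_2/(R_1+R_2) = 9.9×68/168 = 4.01 V.
Assume saturation: I_D = (k_n/2)(V_GS − V_t)² with V_GS = V_G − I_D·R_S = 4.01 − 0.68·I_D.
Substituting gives 0.0509·I_D² − 1.36·I_D + 0.637 = 0, with roots I_D = 0.477 or 26.3 mA.
The root I_D = 26.3 mA gives V_GS = -13.9 V ≤ V_t, so take I_D = 0.477 mA.
Then V_GS = 3.68 V and V_DS = V_DD − I_D(R_D+R_S) = 9.9 − 0.477×1.5 = 9.18 V.
Saturation requires V_DS ≥ V_GS − V_t = 2.08 V; 9.18 ≥ 2.08 ✓.

I_D ≈ 0.48 mA, V_DS ≈ 9.2 V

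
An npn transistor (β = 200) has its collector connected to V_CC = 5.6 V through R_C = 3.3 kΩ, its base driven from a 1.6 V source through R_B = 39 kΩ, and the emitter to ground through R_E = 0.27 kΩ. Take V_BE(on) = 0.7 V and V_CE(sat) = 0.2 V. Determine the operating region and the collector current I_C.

Assume active: I_B = (1.6 − 0.7)/(39 + 201×0.27) = 0.00965 mA, I_C = β·I_B = 1.93 mA.
Then V_CE = 5.6 − 1.93×3.3 − 1.94×0.27 = -1.29 V < 0.2 V — the active assumption fails.
Re-solve with V_CE = 0.2 V. KCL at the emitter: V_E/R_E = (V_BB−0.7−V_E)/R_B + (V_CC−0.2−V_E)/R_C, giving V_E = 0.412 V.
I_C = (V_CC − 0.2 − V_E)/R_C = (5.4 − 0.412)/3.3 = 1.51 mA.
Check: I_B = (0.9 − 0.412)/39 = 0.0125 mA, and β·I_B = 2.5 mA > I_C, confirming saturation.

saturation; I_C ≈ 1.5 mA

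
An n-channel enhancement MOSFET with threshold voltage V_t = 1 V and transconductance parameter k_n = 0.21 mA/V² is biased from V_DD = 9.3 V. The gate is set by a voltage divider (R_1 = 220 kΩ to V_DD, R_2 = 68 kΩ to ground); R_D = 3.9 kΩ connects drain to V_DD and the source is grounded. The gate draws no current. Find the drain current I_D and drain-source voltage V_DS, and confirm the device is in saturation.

V_G = V_DD·R_2/(R_1+R_2) = 9.3×68/288 = 2.2 V. With the source grounded, V_GS = V_G = 2.2 V.
Assume saturation: I_D = (k_n/2)(V_GS − V_t)² = (0.21/2)×(2.2 − 1)² = 0.105×1.2² = 0.15 mA.
V_DS = V_DD − I_D·R_D = 9.3 − 0.15×3.9 = 8.71 V.
Saturation requires V_DS ≥ V_GS − V_t = 1.2 V; 8.71 ≥ 1.2 ✓.

I_D ≈ 0.15 mA, V_DS ≈ 8.7 V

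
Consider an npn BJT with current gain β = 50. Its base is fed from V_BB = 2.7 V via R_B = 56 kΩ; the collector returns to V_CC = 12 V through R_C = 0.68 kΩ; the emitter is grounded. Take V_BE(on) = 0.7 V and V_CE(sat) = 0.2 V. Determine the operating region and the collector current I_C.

active; I_C ≈ 1.8 mA

Assume active. Base-emitter loop: I_B = (V_BB − V_BE)/R_B = (2.7 − 0.7)/56 = 0.0357 mA.
I_C = β·I_B = 50×0.0357 = 1.79 mA.
V_CE = V_CC − I_C·R_C = 12 − 1.79×0.68 = 10.8 V > V_CE(sat), so the active-region assumption holds.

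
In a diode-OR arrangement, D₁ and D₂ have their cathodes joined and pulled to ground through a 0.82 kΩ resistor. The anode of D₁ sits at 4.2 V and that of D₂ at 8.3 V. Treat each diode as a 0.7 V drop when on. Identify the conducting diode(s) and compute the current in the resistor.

Assume both conduct. Then node N would need to be at both 4.2−0.7 = 3.5 V and 8.3−0.7 = 7.6 V, which is impossible.
Assume only D₂ conducts: V_N = 8.3 − 0.7 = 7.6 V, so I_R = 7.6/0.82 = 9.27 mA.
Check D₁: its anode-to-cathode voltage is 4.2 − 7.6 = -3.4 V < 0.7 V, so it is off. The assumption is consistent.

Only D₂ conducts; I_R ≈ 9.3 mA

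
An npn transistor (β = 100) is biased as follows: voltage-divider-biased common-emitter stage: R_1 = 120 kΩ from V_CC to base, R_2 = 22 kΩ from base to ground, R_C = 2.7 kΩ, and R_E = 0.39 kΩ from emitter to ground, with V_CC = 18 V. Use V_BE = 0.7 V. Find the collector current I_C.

Thevenize the base divider: V_Th = V_CC·R_2/(R_1+R_2) = 18×22/142 = 2.79 V, R_Th = R_1‖R_2 = 18.6 kΩ.
Base-emitter loop: V_Th = I_B·R_Th + V_BE + (β+1)I_B·R_E, so I_B = (2.79 − 0.7) / (18.6 + 101×0.39) = 0.036 mA.
I_C = β·I_B = 100×0.036 = 3.6 mA, and I_E = (β+1)I_B = 3.64 mA.
V_CE = V_CC − I_C·R_C − I_E·R_E = 18 − 3.6×2.7 − 3.64×0.39 = 6.85 V.
V_CE = 6.85 V > 0.2 V confirms active-region operation.

I_C ≈ 3.6 mA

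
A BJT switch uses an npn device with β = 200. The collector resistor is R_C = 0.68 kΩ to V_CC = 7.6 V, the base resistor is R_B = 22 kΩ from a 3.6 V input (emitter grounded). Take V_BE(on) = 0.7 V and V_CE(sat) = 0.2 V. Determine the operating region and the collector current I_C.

Assume active: I_B = (3.6 − 0.7)/22 = 0.132 mA, giving I_C = β·I_B = 26.4 mA.
But then V_CE = 7.6 − 26.4×0.68 = -10.3 V < V_CE(sat) = 0.2 V — impossible in the active region.
So the transistor is saturated. With V_CE = 0.2 V, I_C = (V_CC − 0.2)/R_C = 7.4/0.68 = 10.9 mA.
Check: β·I_B = 26.4 mA > I_C = 10.9 mA, confirming saturation.

saturation; I_C ≈ 11 mA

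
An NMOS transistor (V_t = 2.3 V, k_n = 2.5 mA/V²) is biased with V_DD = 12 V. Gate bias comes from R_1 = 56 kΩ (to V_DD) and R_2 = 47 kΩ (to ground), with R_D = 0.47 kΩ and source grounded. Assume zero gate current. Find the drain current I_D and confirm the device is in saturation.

V_G = V_DD·R_2/(R_1+R_2) = 12×47/103 = 5.48 V. With the source grounded, V_GS = V_G = 5.48 V.
Assume saturation: I_D = (k_n/2)(V_GS − V_t)² = (2.5/2)×(5.48 − 2.3)² = 1.25×3.18² = 12.6 mA.
V_DS = V_DD − I_D·R_D = 12 − 12.6×0.47 = 6.07 V.
Saturation requires V_DS ≥ V_GS − V_t = 3.18 V; 6.07 ≥ 3.18 ✓.

I_D ≈ 13 mA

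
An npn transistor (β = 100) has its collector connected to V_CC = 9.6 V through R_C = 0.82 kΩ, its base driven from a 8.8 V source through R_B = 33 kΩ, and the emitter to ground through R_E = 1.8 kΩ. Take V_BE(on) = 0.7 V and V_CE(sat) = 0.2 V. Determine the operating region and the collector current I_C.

saturation; I_C ≈ 3.6 mA

Assume active: I_B = (8.8 − 0.7)/(33 + 101×1.8) = 0.0377 mA, I_C = β·I_B = 3.77 mA.
Then V_CE = 9.6 − 3.77×0.82 − 3.81×1.8 = -0.348 V < 0.2 V — the active assumption fails.
Re-solve with V_CE = 0.2 V. KCL at the emitter: V_E/R_E = (V_BB−0.7−V_E)/R_B + (V_CC−0.2−V_E)/R_C, giving V_E = 6.49 V.
I_C = (V_CC − 0.2 − V_E)/R_C = (9.4 − 6.49)/0.82 = 3.55 mA.
Check: I_B = (8.1 − 6.49)/33 = 0.0489 mA, and β·I_B = 4.89 mA > I_C, confirming saturation.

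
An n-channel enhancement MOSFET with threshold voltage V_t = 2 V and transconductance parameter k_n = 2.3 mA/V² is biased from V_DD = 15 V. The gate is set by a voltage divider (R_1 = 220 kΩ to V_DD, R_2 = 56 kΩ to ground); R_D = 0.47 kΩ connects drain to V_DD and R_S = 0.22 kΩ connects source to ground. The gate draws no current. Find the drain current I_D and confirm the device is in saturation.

V_G = V_DD·R_2/(R_1+R_2) = 15×56/276 = 3.04 V.
Assume saturation: I_D = (k_n/2)(V_GS − V_t)² with V_GS = V_G − I_D·R_S = 3.04 − 0.22·I_D.
Substituting gives 0.0557·I_D² − 1.53·I_D + 1.25 = 0, with roots I_D = 0.846 or 26.6 mA.
The root I_D = 26.6 mA gives V_GS = -2.81 V ≤ V_t, so take I_D = 0.846 mA.
Then V_GS = 2.86 V and V_DS = V_DD − I_D(R_D+R_S) = 15 − 0.846×0.69 = 14.4 V.
Saturation requires V_DS ≥ V_GS − V_t = 0.857 V; 14.4 ≥ 0.857 ✓.

I_D ≈ 0.85 mA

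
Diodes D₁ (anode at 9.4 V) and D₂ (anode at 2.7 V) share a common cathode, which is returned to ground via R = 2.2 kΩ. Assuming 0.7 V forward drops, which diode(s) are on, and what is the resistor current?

Only D₁ conducts; I_R ≈ 4 mA

Assume both conduct. Then node N would need to be at both 9.4−0.7 = 8.7 V and 2.7−0.7 = 2 V, which is impossible.
Assume only D₁ conducts: V_N = 9.4 − 0.7 = 8.7 V, so I_R = 8.7/2.2 = 3.95 mA.
Check D₂: its anode-to-cathode voltage is 2.7 − 8.7 = -6 V < 0.7 V, so it is off. The assumption is consistent.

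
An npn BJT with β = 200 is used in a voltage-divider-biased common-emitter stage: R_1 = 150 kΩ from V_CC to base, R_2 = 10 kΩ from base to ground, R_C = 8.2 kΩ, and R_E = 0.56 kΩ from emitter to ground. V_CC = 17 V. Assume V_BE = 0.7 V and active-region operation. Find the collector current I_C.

I_C ≈ 0.59 mA

Thevenize the base divider: V_Th = V_CC·R_2/(R_1+R_2) = 17×10/160 = 1.06 V, R_Th = R_1‖R_2 = 9.38 kΩ.
Base-emitter loop: V_Th = I_B·R_Th + V_BE + (β+1)I_B·R_E, so I_B = (1.06 − 0.7) / (9.38 + 201×0.56) = 0.00297 mA.
I_C = β·I_B = 200×0.00297 = 0.595 mA, and I_E = (β+1)I_B = 0.598 mA.
V_CE = V_CC − I_C·R_C − I_E·R_E = 17 − 0.595×8.2 − 0.598×0.56 = 11.8 V.
V_CE = 11.8 V > 0.2 V confirms active-region operation.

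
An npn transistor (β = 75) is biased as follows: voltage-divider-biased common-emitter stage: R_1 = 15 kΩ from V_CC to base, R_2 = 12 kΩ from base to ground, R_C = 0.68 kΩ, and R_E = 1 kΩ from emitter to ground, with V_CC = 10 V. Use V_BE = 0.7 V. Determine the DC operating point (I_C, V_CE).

Thevenize the base divider: V_Th = V_CC·R_2/(R_1+R_2) = 10×12/27 = 4.44 V, R_Th = R_1‖R_2 = 6.67 kΩ.
Base-emitter loop: V_Th = I_B·R_Th + V_BE + (β+1)I_B·R_E, so I_B = (4.44 − 0.7) / (6.67 + 76×1) = 0.0453 mA.
I_C = β·I_B = 75×0.0453 = 3.4 mA, and I_E = (β+1)I_B = 3.44 mA.
V_CE = V_CC − I_C·R_C − I_E·R_E = 10 − 3.4×0.68 − 3.44×1 = 4.25 V.
V_CE = 4.25 V > 0.2 V confirms active-region operation.

I_C ≈ 3.4 mA, V_CE ≈ 4.2 V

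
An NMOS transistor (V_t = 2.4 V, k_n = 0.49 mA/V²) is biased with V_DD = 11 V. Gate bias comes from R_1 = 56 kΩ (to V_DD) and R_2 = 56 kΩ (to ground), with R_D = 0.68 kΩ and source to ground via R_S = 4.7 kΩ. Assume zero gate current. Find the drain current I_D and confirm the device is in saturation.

V_G = V_DD·R_2/(R_1+R_2) = 11×56/112 = 5.5 V.
Assume saturation: I_D = (k_n/2)(V_GS − V_t)² with V_GS = V_G − I_D·R_S = 5.5 − 4.7·I_D.
Substituting gives 5.41·I_D² − 8.14·I_D + 2.35 = 0, with roots I_D = 0.391 or 1.11 mA.
The root I_D = 1.11 mA gives V_GS = 0.269 V ≤ V_t, so take I_D = 0.391 mA.
Then V_GS = 3.66 V and V_DS = V_DD − I_D(R_D+R_S) = 11 − 0.391×5.38 = 8.9 V.
Saturation requires V_DS ≥ V_GS − V_t = 1.26 V; 8.9 ≥ 1.26 ✓.

I_D ≈ 0.39 mA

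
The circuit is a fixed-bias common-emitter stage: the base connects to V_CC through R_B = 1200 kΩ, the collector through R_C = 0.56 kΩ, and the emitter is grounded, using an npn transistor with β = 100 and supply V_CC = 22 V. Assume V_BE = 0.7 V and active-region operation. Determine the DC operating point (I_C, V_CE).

Base loop: V_CC = I_B·R_B + V_BE, so I_B = (22 − 0.7)/1200 kΩ = 0.0178 mA.
In the active region I_C = β·I_B = 100 × 0.0178 = 1.78 mA.
Collector loop: V_CE = V_CC − I_C·R_C = 22 − 1.78×0.56 = 21 V.
Since V_CE = 21 V > V_CE(sat) ≈ 0.2 V, the transistor is in the active region as assumed.

I_C ≈ 1.8 mA, V_CE ≈ 21 V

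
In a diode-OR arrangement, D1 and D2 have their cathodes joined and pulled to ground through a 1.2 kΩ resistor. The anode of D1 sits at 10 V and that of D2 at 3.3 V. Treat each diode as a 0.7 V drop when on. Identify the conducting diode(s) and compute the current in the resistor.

Only D1 conducts; I_R ≈ 7.8 mA

Assume both conduct. Then node N would need to be at both 10−0.7 = 9.3 V and 3.3−0.7 = 2.6 V, which is impossible.
Assume only D1 conducts: V_N = 10 − 0.7 = 9.3 V, so I_R = 9.3/1.2 = 7.75 mA.
Check D2: its anode-to-cathode voltage is 3.3 − 9.3 = -6 V < 0.7 V, so it is off. The assumption is consistent.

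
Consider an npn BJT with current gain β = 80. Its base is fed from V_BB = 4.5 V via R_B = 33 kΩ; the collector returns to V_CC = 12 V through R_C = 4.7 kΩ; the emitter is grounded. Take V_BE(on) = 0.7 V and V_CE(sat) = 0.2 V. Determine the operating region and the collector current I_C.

Assume active: I_B = (4.5 − 0.7)/33 = 0.115 mA, giving I_C = β·I_B = 9.21 mA.
But then V_CE = 12 − 9.21×4.7 = -31.3 V < V_CE(sat) = 0.2 V — impossible in the active region.
So the transistor is saturated. With V_CE = 0.2 V, I_C = (V_CC − 0.2)/R_C = 11.8/4.7 = 2.51 mA.
Check: β·I_B = 9.21 mA > I_C = 2.51 mA, confirming saturation.

saturation; I_C ≈ 2.5 mA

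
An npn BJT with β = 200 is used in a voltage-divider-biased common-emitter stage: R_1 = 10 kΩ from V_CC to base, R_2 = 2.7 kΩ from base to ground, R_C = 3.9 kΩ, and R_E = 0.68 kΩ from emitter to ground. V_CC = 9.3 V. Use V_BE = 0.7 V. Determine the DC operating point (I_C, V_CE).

I_C ≈ 1.8 mA, V_CE ≈ 0.87 V

Thevenize the base divider: V_Th = V_CC·R_2/(R_1+R_2) = 9.3×2.7/12.7 = 1.98 V, R_Th = R_1‖R_2 = 2.13 kΩ.
Base-emitter loop: V_Th = I_B·R_Th + V_BE + (β+1)I_B·R_E, so I_B = (1.98 − 0.7) / (2.13 + 201×0.68) = 0.0092 mA.
I_C = β·I_B = 200×0.0092 = 1.84 mA, and I_E = (β+1)I_B = 1.85 mA.
V_CE = V_CC − I_C·R_C − I_E·R_E = 9.3 − 1.84×3.9 − 1.85×0.68 = 0.866 V.
V_CE = 0.866 V > 0.2 V confirms active-region operation.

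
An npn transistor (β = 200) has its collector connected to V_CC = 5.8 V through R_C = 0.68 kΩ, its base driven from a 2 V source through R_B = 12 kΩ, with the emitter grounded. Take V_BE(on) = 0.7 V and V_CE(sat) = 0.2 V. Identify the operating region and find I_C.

saturation; I_C ≈ 8.2 mA

Assume active: I_B = (2 − 0.7)/12 = 0.108 mA, giving I_C = β·I_B = 21.7 mA.
But then V_CE = 5.8 − 21.7×0.68 = -8.93 V < V_CE(sat) = 0.2 V — impossible in the active region.
So the transistor is saturated. With V_CE = 0.2 V, I_C = (V_CC − 0.2)/R_C = 5.6/0.68 = 8.24 mA.
Check: β·I_B = 21.7 mA > I_C = 8.24 mA, confirming saturation.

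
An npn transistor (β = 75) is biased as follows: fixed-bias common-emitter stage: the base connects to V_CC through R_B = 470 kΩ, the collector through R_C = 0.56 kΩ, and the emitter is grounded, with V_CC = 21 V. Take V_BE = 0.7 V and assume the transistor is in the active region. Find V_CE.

V_CE ≈ 19 V

Base loop: V_CC = I_B·R_B + V_BE, so I_B = (21 − 0.7)/470 kΩ = 0.0432 mA.
In the active region I_C = β·I_B = 75 × 0.0432 = 3.24 mA.
Collector loop: V_CE = V_CC − I_C·R_C = 21 − 3.24×0.56 = 19.2 V.
Since V_CE = 19.2 V > V_CE(sat) ≈ 0.2 V, the transistor is in the active region as assumed.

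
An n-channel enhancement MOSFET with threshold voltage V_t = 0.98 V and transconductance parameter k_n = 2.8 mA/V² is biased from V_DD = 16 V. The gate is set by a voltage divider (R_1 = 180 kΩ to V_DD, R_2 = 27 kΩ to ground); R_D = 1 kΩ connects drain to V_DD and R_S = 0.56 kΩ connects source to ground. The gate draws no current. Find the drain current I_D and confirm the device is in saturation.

I_D ≈ 0.71 mA

V_G = V_DD·R_2/(R_1+R_2) = 16×27/207 = 2.09 V.
Assume saturation: I_D = (k_n/2)(V_GS − V_t)² with V_GS = V_G − I_D·R_S = 2.09 − 0.56·I_D.
Substituting gives 0.439·I_D² − 2.74·I_D + 1.72 = 0, with roots I_D = 0.707 or 5.52 mA.
The root I_D = 5.52 mA gives V_GS = -1.01 V ≤ V_t, so take I_D = 0.707 mA.
Then V_GS = 1.69 V and V_DS = V_DD − I_D(R_D+R_S) = 16 − 0.707×1.56 = 14.9 V.
Saturation requires V_DS ≥ V_GS − V_t = 0.711 V; 14.9 ≥ 0.711 ✓.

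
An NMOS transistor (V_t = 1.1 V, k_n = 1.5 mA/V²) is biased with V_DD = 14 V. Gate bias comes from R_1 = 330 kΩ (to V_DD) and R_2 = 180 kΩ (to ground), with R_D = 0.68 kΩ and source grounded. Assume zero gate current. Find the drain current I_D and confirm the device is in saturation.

I_D ≈ 11 mA

V_G = V_DD·R_2/(R_1+R_2) = 14×180/510 = 4.94 V. With the source grounded, V_GS = V_G = 4.94 V.
Assume saturation: I_D = (k_n/2)(V_GS − V_t)² = (1.5/2)×(4.94 − 1.1)² = 0.75×3.84² = 11.1 mA.
V_DS = V_DD − I_D·R_D = 14 − 11.1×0.68 = 6.48 V.
Saturation requires V_DS ≥ V_GS − V_t = 3.84 V; 6.48 ≥ 3.84 ✓.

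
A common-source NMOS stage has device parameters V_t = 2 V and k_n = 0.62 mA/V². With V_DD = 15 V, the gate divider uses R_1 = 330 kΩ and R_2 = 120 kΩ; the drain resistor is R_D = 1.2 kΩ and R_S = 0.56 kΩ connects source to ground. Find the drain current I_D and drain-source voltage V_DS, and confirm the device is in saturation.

I_D ≈ 0.77 mA, V_DS ≈ 14 V

V_G = V_DD·R_2/(R_1+R_2) = 15×120/450 = 4 V.
Assume saturation: I_D = (k_n/2)(V_GS − V_t)² with V_GS = V_G − I_D·R_S = 4 − 0.56·I_D.
Substituting gives 0.0972·I_D² − 1.69·I_D + 1.24 = 0, with roots I_D = 0.765 or 16.7 mA.
The root I_D = 16.7 mA gives V_GS = -5.33 V ≤ V_t, so take I_D = 0.765 mA.
Then V_GS = 3.57 V and V_DS = V_DD − I_D(R_D+R_S) = 15 − 0.765×1.76 = 13.7 V.
Saturation requires V_DS ≥ V_GS − V_t = 1.57 V; 13.7 ≥ 1.57 ✓.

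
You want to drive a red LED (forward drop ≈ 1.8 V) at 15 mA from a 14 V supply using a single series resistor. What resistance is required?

R ≈ 0.81 kΩ

The resistor drops V_S − V_D = 14 − 1.8 = 12.2 V at 15 mA.
R = 12.2 V / 15 mA = 0.813 kΩ.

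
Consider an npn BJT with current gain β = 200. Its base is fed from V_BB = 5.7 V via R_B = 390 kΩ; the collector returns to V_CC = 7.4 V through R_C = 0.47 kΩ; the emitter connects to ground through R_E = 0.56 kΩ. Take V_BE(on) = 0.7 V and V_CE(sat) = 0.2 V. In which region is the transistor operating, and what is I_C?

active; I_C ≈ 2 mA

Assume active. Base-emitter loop: I_B = (V_BB − V_BE)/(R_B + (β+1)R_E) = (5.7 − 0.7)/(390 + 201×0.56) = 0.00995 mA.
I_C = β·I_B = 200×0.00995 = 1.99 mA.
V_CE = V_CC − I_C·R_C − I_E·R_E = 7.4 − 1.99×0.47 − 2×0.56 = 5.34 V > V_CE(sat), so the active-region assumption holds.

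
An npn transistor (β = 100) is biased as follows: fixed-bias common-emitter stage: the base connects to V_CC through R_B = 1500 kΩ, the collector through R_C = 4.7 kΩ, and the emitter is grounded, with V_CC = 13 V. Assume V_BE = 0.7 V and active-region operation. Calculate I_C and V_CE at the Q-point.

Base loop: V_CC = I_B·R_B + V_BE, so I_B = (13 − 0.7)/1500 kΩ = 0.0082 mA.
In the active region I_C = β·I_B = 100 × 0.0082 = 0.82 mA.
Collector loop: V_CE = V_CC − I_C·R_C = 13 − 0.82×4.7 = 9.15 V.
Since V_CE = 9.15 V > V_CE(sat) ≈ 0.2 V, the transistor is in the active region as assumed.

I_C ≈ 0.82 mA, V_CE ≈ 9.1 V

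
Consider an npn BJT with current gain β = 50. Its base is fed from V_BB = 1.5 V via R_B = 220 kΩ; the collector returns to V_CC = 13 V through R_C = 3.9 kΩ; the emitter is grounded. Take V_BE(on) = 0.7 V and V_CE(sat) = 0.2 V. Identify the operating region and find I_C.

active; I_C ≈ 0.18 mA

Assume active. Base-emitter loop: I_B = (V_BB − V_BE)/R_B = (1.5 − 0.7)/220 = 0.00364 mA.
I_C = β·I_B = 50×0.00364 = 0.182 mA.
V_CE = V_CC − I_C·R_C = 13 − 0.182×3.9 = 12.3 V > V_CE(sat), so the active-region assumption holds.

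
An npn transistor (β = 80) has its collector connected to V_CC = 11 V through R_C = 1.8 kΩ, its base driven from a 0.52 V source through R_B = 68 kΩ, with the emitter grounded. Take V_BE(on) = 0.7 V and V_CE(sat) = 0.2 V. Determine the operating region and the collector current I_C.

cutoff; I_C ≈ 0

V_BB = 0.52 V ≤ V_BE(on) = 0.7 V, so the base-emitter junction is not forward biased.
The transistor is in cutoff: I_B = I_C = 0.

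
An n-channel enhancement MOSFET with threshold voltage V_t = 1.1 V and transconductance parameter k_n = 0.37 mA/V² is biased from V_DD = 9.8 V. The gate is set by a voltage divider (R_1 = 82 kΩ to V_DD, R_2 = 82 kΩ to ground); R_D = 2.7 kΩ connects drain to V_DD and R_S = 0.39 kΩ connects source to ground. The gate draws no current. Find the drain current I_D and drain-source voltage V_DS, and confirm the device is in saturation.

V_G = V_DD·R_2/(R_1+R_2) = 9.8×82/164 = 4.9 V.
Assume saturation: I_D = (k_n/2)(V_GS − V_t)² with V_GS = V_G − I_D·R_S = 4.9 − 0.39·I_D.
Substituting gives 0.0281·I_D² − 1.55·I_D + 2.67 = 0, with roots I_D = 1.78 or 53.2 mA.
The root I_D = 53.2 mA gives V_GS = -15.9 V ≤ V_t, so take I_D = 1.78 mA.
Then V_GS = 4.2 V and V_DS = V_DD − I_D(R_D+R_S) = 9.8 − 1.78×3.09 = 4.29 V.
Saturation requires V_DS ≥ V_GS − V_t = 3.1 V; 4.29 ≥ 3.1 ✓.

I_D ≈ 1.8 mA, V_DS ≈ 4.3 V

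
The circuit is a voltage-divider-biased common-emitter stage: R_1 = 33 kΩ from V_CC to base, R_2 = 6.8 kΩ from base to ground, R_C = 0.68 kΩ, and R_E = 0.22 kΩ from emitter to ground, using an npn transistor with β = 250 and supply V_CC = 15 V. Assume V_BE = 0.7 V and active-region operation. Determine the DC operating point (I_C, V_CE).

I_C ≈ 7.7 mA, V_CE ≈ 8.1 V

Thevenize the base divider: V_Th = V_CC·R_2/(R_1+R_2) = 15×6.8/39.8 = 2.56 V, R_Th = R_1‖R_2 = 5.64 kΩ.
Base-emitter loop: V_Th = I_B·R_Th + V_BE + (β+1)I_B·R_E, so I_B = (2.56 − 0.7) / (5.64 + 251×0.22) = 0.0306 mA.
I_C = β·I_B = 250×0.0306 = 7.65 mA, and I_E = (β+1)I_B = 7.68 mA.
V_CE = V_CC − I_C·R_C − I_E·R_E = 15 − 7.65×0.68 − 7.68×0.22 = 8.11 V.
V_CE = 8.11 V > 0.2 V confirms active-region operation.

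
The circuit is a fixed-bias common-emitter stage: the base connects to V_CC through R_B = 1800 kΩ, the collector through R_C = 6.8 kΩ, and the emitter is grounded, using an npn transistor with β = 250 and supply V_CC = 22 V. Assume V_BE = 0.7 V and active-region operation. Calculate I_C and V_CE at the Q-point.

I_C ≈ 3 mA, V_CE ≈ 1.9 V

Base loop: V_CC = I_B·R_B + V_BE, so I_B = (22 − 0.7)/1800 kΩ = 0.0118 mA.
In the active region I_C = β·I_B = 250 × 0.0118 = 2.96 mA.
Collector loop: V_CE = V_CC − I_C·R_C = 22 − 2.96×6.8 = 1.88 V.
Since V_CE = 1.88 V > V_CE(sat) ≈ 0.2 V, the transistor is in the active region as assumed.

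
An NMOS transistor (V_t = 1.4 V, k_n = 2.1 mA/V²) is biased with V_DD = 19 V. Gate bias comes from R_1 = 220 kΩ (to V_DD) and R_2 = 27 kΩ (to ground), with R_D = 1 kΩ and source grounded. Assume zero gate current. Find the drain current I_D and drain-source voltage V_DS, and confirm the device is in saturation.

I_D ≈ 0.48 mA, V_DS ≈ 19 V

V_G = V_DD·R_2/(R_1+R_2) = 19×27/247 = 2.08 V. With the source grounded, V_GS = V_G = 2.08 V.
Assume saturation: I_D = (k_n/2)(V_GS − V_t)² = (2.1/2)×(2.08 − 1.4)² = 1.05×0.677² = 0.481 mA.
V_DS = V_DD − I_D·R_D = 19 − 0.481×1 = 18.5 V.
Saturation requires V_DS ≥ V_GS − V_t = 0.677 V; 18.5 ≥ 0.677 ✓.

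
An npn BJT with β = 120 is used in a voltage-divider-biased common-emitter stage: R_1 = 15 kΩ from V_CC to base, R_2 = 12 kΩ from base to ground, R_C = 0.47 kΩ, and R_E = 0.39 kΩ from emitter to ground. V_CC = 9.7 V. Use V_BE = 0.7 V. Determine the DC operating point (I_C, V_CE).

Thevenize the base divider: V_Th = V_CC·R_2/(R_1+R_2) = 9.7×12/27 = 4.31 V, R_Th = R_1‖R_2 = 6.67 kΩ.
Base-emitter loop: V_Th = I_B·R_Th + V_BE + (β+1)I_B·R_E, so I_B = (4.31 − 0.7) / (6.67 + 121×0.39) = 0.0671 mA.
I_C = β·I_B = 120×0.0671 = 8.05 mA, and I_E = (β+1)I_B = 8.11 mA.
V_CE = V_CC − I_C·R_C − I_E·R_E = 9.7 − 8.05×0.47 − 8.11×0.39 = 2.75 V.
V_CE = 2.75 V > 0.2 V confirms active-region operation.

I_C ≈ 8 mA, V_CE ≈ 2.8 V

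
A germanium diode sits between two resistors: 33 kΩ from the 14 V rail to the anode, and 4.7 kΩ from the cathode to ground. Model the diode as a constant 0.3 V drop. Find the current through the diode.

The two resistors are in series with the diode, so KVL gives 14 = I·33 + 0.3 + I·4.7.
I = (14 − 0.3) / (33 + 4.7) kΩ = 13.7 / 37.7 = 0.363 mA.

I ≈ 0.36 mA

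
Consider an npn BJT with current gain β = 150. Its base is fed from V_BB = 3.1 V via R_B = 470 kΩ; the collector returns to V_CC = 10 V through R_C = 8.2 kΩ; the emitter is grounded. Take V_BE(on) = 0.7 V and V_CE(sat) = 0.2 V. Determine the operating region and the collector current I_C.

active; I_C ≈ 0.77 mA

Assume active. Base-emitter loop: I_B = (V_BB − V_BE)/R_B = (3.1 − 0.7)/470 = 0.00511 mA.
I_C = β·I_B = 150×0.00511 = 0.766 mA.
V_CE = V_CC − I_C·R_C = 10 − 0.766×8.2 = 3.72 V > V_CE(sat), so the active-region assumption holds.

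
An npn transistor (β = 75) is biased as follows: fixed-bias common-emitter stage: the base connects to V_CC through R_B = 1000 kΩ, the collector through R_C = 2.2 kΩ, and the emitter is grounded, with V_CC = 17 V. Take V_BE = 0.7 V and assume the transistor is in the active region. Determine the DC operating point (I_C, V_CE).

Base loop: V_CC = I_B·R_B + V_BE, so I_B = (17 − 0.7)/1000 kΩ = 0.0163 mA.
In the active region I_C = β·I_B = 75 × 0.0163 = 1.22 mA.
Collector loop: V_CE = V_CC − I_C·R_C = 17 − 1.22×2.2 = 14.3 V.
Since V_CE = 14.3 V > V_CE(sat) ≈ 0.2 V, the transistor is in the active region as assumed.

I_C ≈ 1.2 mA, V_CE ≈ 14 V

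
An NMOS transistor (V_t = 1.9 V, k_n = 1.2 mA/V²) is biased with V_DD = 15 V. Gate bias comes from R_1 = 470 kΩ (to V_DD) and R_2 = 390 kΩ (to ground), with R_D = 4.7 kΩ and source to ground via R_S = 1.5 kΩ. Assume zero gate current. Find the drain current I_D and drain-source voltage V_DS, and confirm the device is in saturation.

V_G = V_DD·R_2/(R_1+R_2) = 15×390/860 = 6.8 V.
Assume saturation: I_D = (k_n/2)(V_GS − V_t)² with V_GS = V_G − I_D·R_S = 6.8 − 1.5·I_D.
Substituting gives 1.35·I_D² − 9.82·I_D + 14.4 = 0, with roots I_D = 2.04 or 5.24 mA.
The root I_D = 5.24 mA gives V_GS = -1.05 V ≤ V_t, so take I_D = 2.04 mA.
Then V_GS = 3.74 V and V_DS = V_DD − I_D(R_D+R_S) = 15 − 2.04×6.2 = 2.36 V.
Saturation requires V_DS ≥ V_GS − V_t = 1.84 V; 2.36 ≥ 1.84 ✓.

I_D ≈ 2 mA, V_DS ≈ 2.4 V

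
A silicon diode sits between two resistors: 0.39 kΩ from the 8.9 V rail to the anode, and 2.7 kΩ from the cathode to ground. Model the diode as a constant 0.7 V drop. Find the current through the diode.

I ≈ 2.7 mA

The two resistors are in series with the diode, so KVL gives 8.9 = I·0.39 + 0.7 + I·2.7.
I = (8.9 − 0.7) / (0.39 + 2.7) kΩ = 8.2 / 3.09 = 2.65 mA.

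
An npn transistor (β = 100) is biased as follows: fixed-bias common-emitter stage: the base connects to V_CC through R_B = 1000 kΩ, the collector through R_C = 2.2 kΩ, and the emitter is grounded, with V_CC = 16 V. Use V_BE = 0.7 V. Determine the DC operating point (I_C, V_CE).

I_C ≈ 1.5 mA, V_CE ≈ 13 V

Base loop: V_CC = I_B·R_B + V_BE, so I_B = (16 − 0.7)/1000 kΩ = 0.0153 mA.
In the active region I_C = β·I_B = 100 × 0.0153 = 1.53 mA.
Collector loop: V_CE = V_CC − I_C·R_C = 16 − 1.53×2.2 = 12.6 V.
Since V_CE = 12.6 V > V_CE(sat) ≈ 0.2 V, the transistor is in the active region as assumed.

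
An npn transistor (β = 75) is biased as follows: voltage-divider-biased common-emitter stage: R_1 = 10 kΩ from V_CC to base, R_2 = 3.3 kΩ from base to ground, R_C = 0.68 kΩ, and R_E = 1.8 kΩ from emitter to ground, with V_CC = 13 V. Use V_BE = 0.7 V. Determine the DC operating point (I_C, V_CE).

Thevenize the base divider: V_Th = V_CC·R_2/(R_1+R_2) = 13×3.3/13.3 = 3.23 V, R_Th = R_1‖R_2 = 2.48 kΩ.
Base-emitter loop: V_Th = I_B·R_Th + V_BE + (β+1)I_B·R_E, so I_B = (3.23 − 0.7) / (2.48 + 76×1.8) = 0.0181 mA.
I_C = β·I_B = 75×0.0181 = 1.36 mA, and I_E = (β+1)I_B = 1.38 mA.
V_CE = V_CC − I_C·R_C − I_E·R_E = 13 − 1.36×0.68 − 1.38×1.8 = 9.59 V.
V_CE = 9.59 V > 0.2 V confirms active-region operation.

I_C ≈ 1.4 mA, V_CE ≈ 9.6 V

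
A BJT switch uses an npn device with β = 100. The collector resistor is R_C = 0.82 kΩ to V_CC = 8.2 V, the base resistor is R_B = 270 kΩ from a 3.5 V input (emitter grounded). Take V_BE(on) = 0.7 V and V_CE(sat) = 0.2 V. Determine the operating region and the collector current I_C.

Assume active. Base-emitter loop: I_B = (V_BB − V_BE)/R_B = (3.5 − 0.7)/270 = 0.0104 mA.
I_C = β·I_B = 100×0.0104 = 1.04 mA.
V_CE = V_CC − I_C·R_C = 8.2 − 1.04×0.82 = 7.35 V > V_CE(sat), so the active-region assumption holds.

active; I_C ≈ 1 mA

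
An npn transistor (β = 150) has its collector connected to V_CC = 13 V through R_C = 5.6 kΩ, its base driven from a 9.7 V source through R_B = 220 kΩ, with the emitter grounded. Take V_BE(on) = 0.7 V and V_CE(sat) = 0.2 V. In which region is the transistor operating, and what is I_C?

Assume active: I_B = (9.7 − 0.7)/220 = 0.0409 mA, giving I_C = β·I_B = 6.14 mA.
But then V_CE = 13 − 6.14×5.6 = -21.4 V < V_CE(sat) = 0.2 V — impossible in the active region.
So the transistor is saturated. With V_CE = 0.2 V, I_C = (V_CC − 0.2)/R_C = 12.8/5.6 = 2.29 mA.
Check: β·I_B = 6.14 mA > I_C = 2.29 mA, confirming saturation.

saturation; I_C ≈ 2.3 mA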